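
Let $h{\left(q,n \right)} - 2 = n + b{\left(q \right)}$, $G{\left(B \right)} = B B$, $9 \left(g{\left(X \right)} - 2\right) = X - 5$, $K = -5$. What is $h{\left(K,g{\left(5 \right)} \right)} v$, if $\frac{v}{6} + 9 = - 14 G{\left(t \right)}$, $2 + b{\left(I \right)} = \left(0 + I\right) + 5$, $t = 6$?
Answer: $-6156$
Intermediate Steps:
$b{\left(I \right)} = 3 + I$ ($b{\left(I \right)} = -2 + \left(\left(0 + I\right) + 5\right) = -2 + \left(I + 5\right) = -2 + \left(5 + I\right) = 3 + I$)
$g{\left(X \right)} = \frac{13}{9} + \frac{X}{9}$ ($g{\left(X \right)} = 2 + \frac{X - 5}{9} = 2 + \frac{-5 + X}{9} = 2 + \left(- \frac{5}{9} + \frac{X}{9}\right) = \frac{13}{9} + \frac{X}{9}$)
$G{\left(B \right)} = B^{2}$
$v = -3078$ ($v = -54 + 6 \left(- 14 \cdot 6^{2}\right) = -54 + 6 \left(\left(-14\right) 36\right) = -54 + 6 \left(-504\right) = -54 - 3024 = -3078$)
$h{\left(q,n \right)} = 5 + n + q$ ($h{\left(q,n \right)} = 2 + \left(n + \left(3 + q\right)\right) = 2 + \left(3 + n + q\right) = 5 + n + q$)
$h{\left(K,g{\left(5 \right)} \right)} v = \left(5 + \left(\frac{13}{9} + \frac{1}{9} \cdot 5\right) - 5\right) \left(-3078\right) = \left(5 + \left(\frac{13}{9} + \frac{5}{9}\right) - 5\right) \left(-3078\right) = \left(5 + 2 - 5\right) \left(-3078\right) = 2 \left(-3078\right) = -6156$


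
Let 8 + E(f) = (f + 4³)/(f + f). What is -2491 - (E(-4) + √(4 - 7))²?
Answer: -10913/4 + 31*I*√3 ≈ -2728.3 + 53.694*I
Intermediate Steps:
E(f) = -8 + (64 + f)/(2*f) (E(f) = -8 + (f + 4³)/(f + f) = -8 + (f + 64)/((2*f)) = -8 + (64 + f)*(1/(2*f)) = -8 + (64 + f)/(2*f))
-2491 - (E(-4) + √(4 - 7))² = -2491 - ((-15/2 + 32/(-4)) + √(4 - 7))² = -2491 - ((-15/2 + 32*(-¼)) + √(-3))² = -2491 - ((-15/2 - 8) + I*√3)² = -2491 - (-31/2 + I*√3)²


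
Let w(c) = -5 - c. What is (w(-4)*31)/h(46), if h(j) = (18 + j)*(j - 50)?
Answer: 31/256 ≈ 0.12109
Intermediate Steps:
h(j) = (-50 + j)*(18 + j) (h(j) = (18 + j)*(-50 + j) = (-50 + j)*(18 + j))
(w(-4)*31)/h(46) = ((-5 - 1*(-4))*31)/(-900 + 46² - 32*46) = ((-5 + 4)*31)/(-900 + 2116 - 1472) = -1*31/(-256) = -31*(-1/256) = 31/256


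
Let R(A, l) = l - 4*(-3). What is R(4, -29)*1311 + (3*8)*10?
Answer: -22047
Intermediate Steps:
R(A, l) = 12 + l (R(A, l) = l + 12 = 12 + l)
R(4, -29)*1311 + (3*8)*10 = (12 - 29)*1311 + (3*8)*10 = -17*1311 + 24*10 = -22287 + 240 = -22047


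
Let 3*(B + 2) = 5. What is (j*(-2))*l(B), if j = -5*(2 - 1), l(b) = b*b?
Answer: 10/9 ≈ 1.1111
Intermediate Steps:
B = -1/3 (B = -2 + (1/3)*5 = -2 + 5/3 = -1/3 ≈ -0.33333)
l(b) = b**2
j = -5 (j = -5*1 = -5)
(j*(-2))*l(B) = (-5*(-2))*(-1/3)**2 = 10*(1/9) = 10/9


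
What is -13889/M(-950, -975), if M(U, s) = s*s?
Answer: -13889/950625 ≈ -0.014610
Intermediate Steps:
M(U, s) = s**2
-13889/M(-950, -975) = -13889/((-975)**2) = -13889/950625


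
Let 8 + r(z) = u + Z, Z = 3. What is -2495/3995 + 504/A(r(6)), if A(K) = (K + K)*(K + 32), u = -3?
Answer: -24763/12784 ≈ -1.9370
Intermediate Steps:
r(z) = -8 (r(z) = -8 + (-3 + 3) = -8 + 0 = -8)
A(K) = 2*K*(32 + K) (A(K) = (2*K)*(32 + K) = 2*K*(32 + K))
-2495/3995 + 504/A(r(6)) = -2495/3995 + 504/((2*(-8)*(32 - 8))) = -2495*1/3995 + 504/((2*(-8)*24)) = -499/799 + 504/(-384) = -499/799 + 504*(-1/384) = -499/799 - 21/16 = -24763/12784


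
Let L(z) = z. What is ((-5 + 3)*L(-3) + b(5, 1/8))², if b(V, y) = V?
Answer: 121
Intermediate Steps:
((-5 + 3)*L(-3) + b(5, 1/8))² = ((-5 + 3)*(-3) + 5)² = (-2*(-3) + 5)² = (6 + 5)² = 11² = 121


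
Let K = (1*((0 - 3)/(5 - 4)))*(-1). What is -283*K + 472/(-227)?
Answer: -193195/227 ≈ -851.08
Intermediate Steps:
K = 3 (K = (1*(-3/1))*(-1) = (1*(-3*1))*(-1) = (1*(-3))*(-1) = -3*(-1) = 3)
-283*K + 472/(-227) = -283*3 + 472/(-227) = -849 + 472*(-1/227) = -849 - 472/227 = -193195/227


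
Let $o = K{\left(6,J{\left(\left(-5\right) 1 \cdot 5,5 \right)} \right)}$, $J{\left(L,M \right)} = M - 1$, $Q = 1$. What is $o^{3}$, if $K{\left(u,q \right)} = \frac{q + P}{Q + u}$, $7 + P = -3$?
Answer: $- \frac{216}{343} \approx -0.62974$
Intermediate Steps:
$P = -10$ ($P = -7 - 3 = -10$)
$J{\left(L,M \right)} = -1 + M$ ($J{\left(L,M \right)} = M - 1 = -1 + M$)
$K{\left(u,q \right)} = \frac{-10 + q}{1 + u}$ ($K{\left(u,q \right)} = \frac{q - 10}{1 + u} = \frac{-10 + q}{1 + u}$)
$o = - \frac{6}{7}$ ($o = \frac{-10 + \left(-1 + 5\right)}{1 + 6} = \frac{-10 + 4}{7} = \frac{1}{7} \left(-6\right) = - \frac{6}{7} \approx -0.85714$)
$o^{3} = \left(- \frac{6}{7}\right)^{3} = - \frac{216}{343}$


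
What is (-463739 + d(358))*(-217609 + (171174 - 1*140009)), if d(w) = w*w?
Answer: 62565945300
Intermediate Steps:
d(w) = w**2
(-463739 + d(358))*(-217609 + (171174 - 1*140009)) = (-463739 + 358**2)*(-217609 + (171174 - 1*140009)) = (-463739 + 128164)*(-217609 + (171174 - 140009)) = -335575*(-217609 + 31165) = -335575*(-186444) = 62565945300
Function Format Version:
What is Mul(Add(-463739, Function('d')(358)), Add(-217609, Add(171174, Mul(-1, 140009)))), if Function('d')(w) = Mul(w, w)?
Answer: 62565945300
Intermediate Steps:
Function('d')(w) = Pow(w, 2)
Mul(Add(-463739, Function('d')(358)), Add(-217609, Add(171174, Mul(-1, 140009)))) = Mul(Add(-463739, Pow(358, 2)), Add(-217609, Add(171174, Mul(-1, 140009)))) = Mul(Add(-463739, 128164), Add(-217609, Add(171174, -140009))) = Mul(-335575, Add(-217609, 31165)) = Mul(-335575, -186444) = 62565945300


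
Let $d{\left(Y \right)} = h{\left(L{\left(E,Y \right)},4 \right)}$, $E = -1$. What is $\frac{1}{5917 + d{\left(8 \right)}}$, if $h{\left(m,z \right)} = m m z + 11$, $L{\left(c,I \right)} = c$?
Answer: $\frac{1}{5932} \approx 0.00016858$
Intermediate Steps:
$h{\left(m,z \right)} = 11 + z m^{2}$ ($h{\left(m,z \right)} = m^{2} z + 11 = z m^{2} + 11 = 11 + z m^{2}$)
$d{\left(Y \right)} = 15$ ($d{\left(Y \right)} = 11 + 4 \left(-1\right)^{2} = 11 + 4 \cdot 1 = 11 + 4 = 15$)
$\frac{1}{5917 + d{\left(8 \right)}} = \frac{1}{5917 + 15} = \frac{1}{5932}$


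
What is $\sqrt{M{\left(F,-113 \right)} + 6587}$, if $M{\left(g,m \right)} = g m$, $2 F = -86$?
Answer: $\sqrt{11446} \approx 106.99$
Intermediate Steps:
$F = -43$ ($F = \frac{1}{2} \left(-86\right) = -43$)
$\sqrt{M{\left(F,-113 \right)} + 6587} = \sqrt{\left(-43\right) \left(-113\right) + 6587} = \sqrt{4859 + 6587} = \sqrt{11446}$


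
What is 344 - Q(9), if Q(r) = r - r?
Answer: 344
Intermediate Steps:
Q(r) = 0
344 - Q(9) = 344 - 1*0 = 344 + 0 = 344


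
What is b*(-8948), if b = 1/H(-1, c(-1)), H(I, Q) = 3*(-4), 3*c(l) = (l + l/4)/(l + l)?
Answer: 2237/3 ≈ 745.67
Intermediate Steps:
c(l) = 5/24 (c(l) = ((l + l/4)/(l + l))/3 = ((l + l*(1/4))/((2*l)))/3 = ((l + l/4)*(1/(2*l)))/3 = ((5*l/4)*(1/(2*l)))/3 = (1/3)*(5/8) = 5/24)
H(I, Q) = -12
b = -1/12 (b = 1/(-12) = -1/12 ≈ -0.083333)
b*(-8948) = -1/12*(-8948) = 2237/3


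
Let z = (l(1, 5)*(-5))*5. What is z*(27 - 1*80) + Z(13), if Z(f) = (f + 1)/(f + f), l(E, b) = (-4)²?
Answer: 275607/13 ≈ 21201.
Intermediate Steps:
l(E, b) = 16
Z(f) = (1 + f)/(2*f) (Z(f) = (1 + f)/((2*f)) = (1 + f)*(1/(2*f)) = (1 + f)/(2*f))
z = -400 (z = (16*(-5))*5 = -80*5 = -400)
z*(27 - 1*80) + Z(13) = -400*(27 - 1*80) + (½)*(1 + 13)/13 = -400*(27 - 80) + (½)*(1/13)*14 = -400*(-53) + 7/13 = 21200 + 7/13 = 275607/13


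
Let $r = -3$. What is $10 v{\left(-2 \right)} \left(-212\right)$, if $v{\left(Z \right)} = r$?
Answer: $6360$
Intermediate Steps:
$v{\left(Z \right)} = -3$
$10 v{\left(-2 \right)} \left(-212\right) = 10 \left(-3\right) \left(-212\right) = \left(-30\right) \left(-212\right) = 6360$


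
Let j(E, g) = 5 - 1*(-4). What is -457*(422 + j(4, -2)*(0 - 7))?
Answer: -164063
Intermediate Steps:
j(E, g) = 9 (j(E, g) = 5 + 4 = 9)
-457*(422 + j(4, -2)*(0 - 7)) = -457*(422 + 9*(0 - 7)) = -457*(422 + 9*(-7)) = -457*(422 - 63) = -457*359 = -164063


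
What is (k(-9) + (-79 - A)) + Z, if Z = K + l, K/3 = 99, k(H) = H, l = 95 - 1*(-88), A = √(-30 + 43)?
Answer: 392 - √13 ≈ 388.39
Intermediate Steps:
A = √13 ≈ 3.6056
l = 183 (l = 95 + 88 = 183)
K = 297 (K = 3*99 = 297)
Z = 480 (Z = 297 + 183 = 480)
(k(-9) + (-79 - A)) + Z = (-9 + (-79 - √13)) + 480 = (-88 - √13) + 480 = 392 - √13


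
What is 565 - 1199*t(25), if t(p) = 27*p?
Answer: -808760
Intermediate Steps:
565 - 1199*t(25) = 565 - 32373*25 = 565 - 1199*675 = 565 - 809325 = -808760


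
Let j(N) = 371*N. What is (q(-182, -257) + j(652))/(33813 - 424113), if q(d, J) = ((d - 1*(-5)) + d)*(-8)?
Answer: -20397/32525 ≈ -0.62712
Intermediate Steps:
q(d, J) = -40 - 16*d (q(d, J) = ((d + 5) + d)*(-8) = ((5 + d) + d)*(-8) = (5 + 2*d)*(-8) = -40 - 16*d)
(q(-182, -257) + j(652))/(33813 - 424113) = ((-40 - 16*(-182)) + 371*652)/(33813 - 424113) = ((-40 + 2912) + 241892)/(-390300) = (2872 + 241892)*(-1/390300) = 244764*(-1/390300) = -20397/32525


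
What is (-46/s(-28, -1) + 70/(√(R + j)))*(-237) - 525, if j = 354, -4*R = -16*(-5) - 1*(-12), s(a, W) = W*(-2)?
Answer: 4926 - 16590*√331/331 ≈ 4014.1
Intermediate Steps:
s(a, W) = -2*W
R = -23 (R = -(-16*(-5) - 1*(-12))/4 = -(80 + 12)/4 = -¼*92 = -23)
(-46/s(-28, -1) + 70/(√(R + j)))*(-237) - 525 = (-46/((-2*(-1))) + 70/(√(-23 + 354)))*(-237) - 525 = (-46/2 + 70/(√331))*(-237) - 525 = (-46*½ + 70*(√331/331))*(-237) - 525 = (-23 + 70*√331/331)*(-237) - 525 = (5451 - 16590*√331/331) - 525 = 4926 - 16590*√331/331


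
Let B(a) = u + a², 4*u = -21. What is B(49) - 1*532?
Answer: 7455/4 ≈ 1863.8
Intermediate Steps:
u = -21/4 (u = (¼)*(-21) = -21/4 ≈ -5.2500)
B(a) = -21/4 + a²
B(49) - 1*532 = (-21/4 + 49²) - 1*532 = (-21/4 + 2401) - 532 = 9583/4 - 532 = 7455/4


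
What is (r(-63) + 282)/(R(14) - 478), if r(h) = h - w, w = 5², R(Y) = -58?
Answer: -97/268 ≈ -0.36194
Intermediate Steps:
w = 25
r(h) = -25 + h (r(h) = h - 1*25 = h - 25 = -25 + h)
(r(-63) + 282)/(R(14) - 478) = ((-25 - 63) + 282)/(-58 - 478) = (-88 + 282)/(-536) = 194*(-1/536) = -97/268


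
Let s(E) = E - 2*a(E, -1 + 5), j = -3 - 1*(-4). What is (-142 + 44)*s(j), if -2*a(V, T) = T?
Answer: -490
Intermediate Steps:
j = 1 (j = -3 + 4 = 1)
a(V, T) = -T/2
s(E) = 4 + E (s(E) = E - (-1)*(-1 + 5) = E - (-1)*4 = E - 2*(-2) = E + 4 = 4 + E)
(-142 + 44)*s(j) = (-142 + 44)*(4 + 1) = -98*5 = -490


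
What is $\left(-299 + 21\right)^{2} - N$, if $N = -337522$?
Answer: $414806$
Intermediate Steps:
$\left(-299 + 21\right)^{2} - N = \left(-299 + 21\right)^{2} - -337522 = \left(-278\right)^{2} + 337522 = 77284 + 337522 = 414806$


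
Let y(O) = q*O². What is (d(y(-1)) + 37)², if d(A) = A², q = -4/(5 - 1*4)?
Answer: 2809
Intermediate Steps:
q = -4 (q = -4/(5 - 4) = -4/1 = -4*1 = -4)
y(O) = -4*O²
(d(y(-1)) + 37)² = ((-4*(-1)²)² + 37)² = ((-4*1)² + 37)² = ((-4)² + 37)² = (16 + 37)² = 53² = 2809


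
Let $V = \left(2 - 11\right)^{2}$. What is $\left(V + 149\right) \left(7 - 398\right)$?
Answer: $-89930$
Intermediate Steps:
$V = 81$ ($V = \left(-9\right)^{2} = 81$)
$\left(V + 149\right) \left(7 - 398\right) = \left(81 + 149\right) \left(7 - 398\right) = 230 \left(-391\right) = -89930$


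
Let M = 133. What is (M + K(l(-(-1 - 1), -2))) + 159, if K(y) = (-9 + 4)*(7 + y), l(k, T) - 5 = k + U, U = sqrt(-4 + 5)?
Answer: 217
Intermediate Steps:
U = 1 (U = sqrt(1) = 1)
l(k, T) = 6 + k (l(k, T) = 5 + (k + 1) = 5 + (1 + k) = 6 + k)
K(y) = -35 - 5*y (K(y) = -5*(7 + y) = -35 - 5*y)
(M + K(l(-(-1 - 1), -2))) + 159 = (133 + (-35 - 5*(6 - (-1 - 1)))) + 159 = (133 + (-35 - 5*(6 - 1*(-2)))) + 159 = (133 + (-35 - 5*(6 + 2))) + 159 = (133 + (-35 - 5*8)) + 159 = (133 + (-35 - 40)) + 159 = (133 - 75) + 159 = 58 + 159 = 217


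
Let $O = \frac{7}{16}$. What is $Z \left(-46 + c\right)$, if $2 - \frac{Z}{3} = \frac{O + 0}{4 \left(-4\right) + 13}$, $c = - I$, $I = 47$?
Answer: $- \frac{9579}{16} \approx -598.69$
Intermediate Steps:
$O = \frac{7}{16}$ ($O = 7 \cdot \frac{1}{16} = \frac{7}{16} \approx 0.4375$)
$c = -47$ ($c = \left(-1\right) 47 = -47$)
$Z = \frac{103}{16}$ ($Z = 6 - 3 \frac{\frac{7}{16} + 0}{4 \left(-4\right) + 13} = 6 - 3 \frac{7}{16 \left(-16 + 13\right)} = 6 - 3 \frac{7}{16 \left(-3\right)} = 6 - 3 \cdot \frac{7}{16} \left(- \frac{1}{3}\right) = 6 - - \frac{7}{16} = 6 + \frac{7}{16} = \frac{103}{16} \approx 6.4375$)
$Z \left(-46 + c\right) = \frac{103 \left(-46 - 47\right)}{16} = \frac{103}{16} \left(-93\right) = - \frac{9579}{16}$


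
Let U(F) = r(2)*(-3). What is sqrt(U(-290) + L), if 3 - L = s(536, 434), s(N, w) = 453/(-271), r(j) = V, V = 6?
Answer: 2*I*sqrt(244713)/271 ≈ 3.6508*I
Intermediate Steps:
r(j) = 6
s(N, w) = -453/271 (s(N, w) = 453*(-1/271) = -453/271)
L = 1266/271 (L = 3 - 1*(-453/271) = 3 + 453/271 = 1266/271 ≈ 4.6716)
U(F) = -18 (U(F) = 6*(-3) = -18)
sqrt(U(-290) + L) = sqrt(-18 + 1266/271) = sqrt(-3612/271) = 2*I*sqrt(244713)/271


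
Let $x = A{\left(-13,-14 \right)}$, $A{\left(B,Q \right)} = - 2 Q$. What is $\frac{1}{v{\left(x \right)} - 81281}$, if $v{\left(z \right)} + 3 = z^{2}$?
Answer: $- \frac{1}{80500} \approx -1.2422 \cdot 10^{-5}$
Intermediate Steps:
$x = 28$ ($x = \left(-2\right) \left(-14\right) = 28$)
$v{\left(z \right)} = -3 + z^{2}$
$\frac{1}{v{\left(x \right)} - 81281} = \frac{1}{\left(-3 + 28^{2}\right) - 81281} = \frac{1}{\left(-3 + 784\right) - 81281} = \frac{1}{781 - 81281} = \frac{1}{-80500} = - \frac{1}{80500}$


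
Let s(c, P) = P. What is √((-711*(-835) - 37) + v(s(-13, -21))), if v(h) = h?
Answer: √593627 ≈ 770.47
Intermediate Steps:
√((-711*(-835) - 37) + v(s(-13, -21))) = √((-711*(-835) - 37) - 21) = √((593685 - 37) - 21) = √(593648 - 21) = √593627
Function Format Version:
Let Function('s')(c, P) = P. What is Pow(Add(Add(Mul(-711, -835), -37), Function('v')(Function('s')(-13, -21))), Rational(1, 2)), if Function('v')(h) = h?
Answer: Pow(593627, Rational(1, 2)) ≈ 770.47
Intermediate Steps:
Pow(Add(Add(Mul(-711, -835), -37), Function('v')(Function('s')(-13, -21))), Rational(1, 2)) = Pow(Add(Add(Mul(-711, -835), -37), -21), Rational(1, 2)) = Pow(Add(Add(593685, -37), -21), Rational(1, 2)) = Pow(Add(593648, -21), Rational(1, 2)) = Pow(593627, Rational(1, 2))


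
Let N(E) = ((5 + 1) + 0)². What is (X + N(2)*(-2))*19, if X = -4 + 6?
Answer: -1330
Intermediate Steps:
N(E) = 36 (N(E) = (6 + 0)² = 6² = 36)
X = 2
(X + N(2)*(-2))*19 = (2 + 36*(-2))*19 = (2 - 72)*19 = -70*19 = -1330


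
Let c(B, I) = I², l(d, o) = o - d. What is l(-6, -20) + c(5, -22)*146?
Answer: 70650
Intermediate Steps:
l(-6, -20) + c(5, -22)*146 = (-20 - 1*(-6)) + (-22)²*146 = (-20 + 6) + 484*146 = -14 + 70664 = 70650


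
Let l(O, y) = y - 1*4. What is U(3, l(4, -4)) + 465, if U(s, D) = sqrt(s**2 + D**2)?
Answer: 465 + sqrt(73) ≈ 473.54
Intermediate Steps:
l(O, y) = -4 + y (l(O, y) = y - 4 = -4 + y)
U(s, D) = sqrt(D**2 + s**2)
U(3, l(4, -4)) + 465 = sqrt((-4 - 4)**2 + 3**2) + 465 = sqrt((-8)**2 + 9) + 465 = sqrt(64 + 9) + 465 = sqrt(73) + 465 = 465 + sqrt(73)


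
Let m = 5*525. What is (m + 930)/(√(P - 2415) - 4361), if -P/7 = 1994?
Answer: -246085/302138 - 395*I*√16373/2114966 ≈ -0.81448 - 0.023898*I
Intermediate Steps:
P = -13958 (P = -7*1994 = -13958)
m = 2625
(m + 930)/(√(P - 2415) - 4361) = (2625 + 930)/(√(-13958 - 2415) - 4361) = 3555/(√(-16373) - 4361) = 3555/(I*√16373 - 4361) = 3555/(-4361 + I*√16373)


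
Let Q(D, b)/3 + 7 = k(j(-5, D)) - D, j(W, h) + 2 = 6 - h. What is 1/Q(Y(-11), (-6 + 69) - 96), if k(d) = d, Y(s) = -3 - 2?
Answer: 1/21 ≈ 0.047619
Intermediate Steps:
Y(s) = -5
j(W, h) = 4 - h (j(W, h) = -2 + (6 - h) = 4 - h)
Q(D, b) = -9 - 6*D (Q(D, b) = -21 + 3*((4 - D) - D) = -21 + 3*(4 - 2*D) = -21 + (12 - 6*D) = -9 - 6*D)
1/Q(Y(-11), (-6 + 69) - 96) = 1/(-9 - 6*(-5)) = 1/(-9 + 30) = 1/21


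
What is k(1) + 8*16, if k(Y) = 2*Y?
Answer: 130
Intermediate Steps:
k(1) + 8*16 = 2*1 + 8*16 = 2 + 128 = 130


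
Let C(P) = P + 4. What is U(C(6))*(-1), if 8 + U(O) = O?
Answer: -2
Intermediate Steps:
C(P) = 4 + P
U(O) = -8 + O
U(C(6))*(-1) = (-8 + (4 + 6))*(-1) = (-8 + 10)*(-1) = 2*(-1) = -2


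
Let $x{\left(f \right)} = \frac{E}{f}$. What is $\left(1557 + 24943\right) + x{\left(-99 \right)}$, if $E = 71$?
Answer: $\frac{2623429}{99} \approx 26499.0$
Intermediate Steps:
$x{\left(f \right)} = \frac{71}{f}$
$\left(1557 + 24943\right) + x{\left(-99 \right)} = \left(1557 + 24943\right) + \frac{71}{-99} = 26500 + 71 \left(- \frac{1}{99}\right) = 26500 - \frac{71}{99} = \frac{2623429}{99}$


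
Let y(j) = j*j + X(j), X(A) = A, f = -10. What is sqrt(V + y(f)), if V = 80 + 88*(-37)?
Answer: I*sqrt(3086) ≈ 55.552*I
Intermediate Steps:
V = -3176 (V = 80 - 3256 = -3176)
y(j) = j + j**2 (y(j) = j*j + j = j**2 + j = j + j**2)
sqrt(V + y(f)) = sqrt(-3176 - 10*(1 - 10)) = sqrt(-3176 - 10*(-9)) = sqrt(-3176 + 90) = sqrt(-3086) = I*sqrt(3086)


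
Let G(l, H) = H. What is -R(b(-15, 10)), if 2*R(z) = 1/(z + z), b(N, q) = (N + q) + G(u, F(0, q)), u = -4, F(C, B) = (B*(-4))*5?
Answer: 1/820 ≈ 0.0012195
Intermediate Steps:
F(C, B) = -20*B (F(C, B) = -4*B*5 = -20*B)
b(N, q) = N - 19*q (b(N, q) = (N + q) - 20*q = N - 19*q)
R(z) = 1/(4*z) (R(z) = 1/(2*(z + z)) = 1/(2*((2*z))) = (1/(2*z))/2 = 1/(4*z))
-R(b(-15, 10)) = -1/(4*(-15 - 19*10)) = -1/(4*(-15 - 190)) = -1/(4*(-205)) = -(-1)/(4*205) = -1*(-1/820) = 1/820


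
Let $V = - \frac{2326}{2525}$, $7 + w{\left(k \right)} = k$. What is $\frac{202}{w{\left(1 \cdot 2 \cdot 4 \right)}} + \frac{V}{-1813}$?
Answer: $\frac{924722976}{4577825} \approx 202.0$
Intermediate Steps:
$w{\left(k \right)} = -7 + k$
$V = - \frac{2326}{2525}$ ($V = \left(-2326\right) \frac{1}{2525} = - \frac{2326}{2525} \approx -0.92119$)
$\frac{202}{w{\left(1 \cdot 2 \cdot 4 \right)}} + \frac{V}{-1813} = \frac{202}{-7 + 1 \cdot 2 \cdot 4} - \frac{2326}{2525 \left(-1813\right)} = \frac{202}{-7 + 2 \cdot 4} - - \frac{2326}{4577825} = \frac{202}{-7 + 8} + \frac{2326}{4577825} = \frac{202}{1} + \frac{2326}{4577825} = 202 \cdot 1 + \frac{2326}{4577825} = 202 + \frac{2326}{4577825} = \frac{924722976}{4577825}$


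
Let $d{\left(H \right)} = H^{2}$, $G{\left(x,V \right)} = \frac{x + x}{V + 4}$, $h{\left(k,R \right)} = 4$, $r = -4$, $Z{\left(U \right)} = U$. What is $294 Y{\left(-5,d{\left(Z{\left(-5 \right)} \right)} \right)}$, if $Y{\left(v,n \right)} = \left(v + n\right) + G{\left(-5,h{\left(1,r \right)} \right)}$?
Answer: $\frac{11025}{2} \approx 5512.5$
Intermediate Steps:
$G{\left(x,V \right)} = \frac{2 x}{4 + V}$
$Y{\left(v,n \right)} = - \frac{5}{4} + n + v$ ($Y{\left(v,n \right)} = \left(v + n\right) + 2 \left(-5\right) \frac{1}{4 + 4} = \left(n + v\right) + 2 \left(-5\right) \frac{1}{8} = \left(n + v\right) - \frac{5}{4} = - \frac{5}{4} + n + v$)
$294 Y{\left(-5,d{\left(Z{\left(-5 \right)} \right)} \right)} = 294 \left(- \frac{5}{4} + \left(-5\right)^{2} - 5\right) = 294 \left(- \frac{5}{4} + 25 - 5\right) = 294 \cdot \frac{75}{4} = \frac{11025}{2}$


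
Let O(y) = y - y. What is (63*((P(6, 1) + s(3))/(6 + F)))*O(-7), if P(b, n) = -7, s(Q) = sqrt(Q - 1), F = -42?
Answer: 0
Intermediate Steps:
s(Q) = sqrt(-1 + Q)
O(y) = 0
(63*((P(6, 1) + s(3))/(6 + F)))*O(-7) = (63*((-7 + sqrt(-1 + 3))/(6 - 42)))*0 = (63*((-7 + sqrt(2))/(-36)))*0 = (63*((-7 + sqrt(2))*(-1/36)))*0 = (63*(7/36 - sqrt(2)/36))*0 = (49/4 - 7*sqrt(2)/4)*0 = 0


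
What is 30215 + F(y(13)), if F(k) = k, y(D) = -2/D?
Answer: 392793/13 ≈ 30215.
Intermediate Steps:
30215 + F(y(13)) = 30215 - 2/13 = 392793/13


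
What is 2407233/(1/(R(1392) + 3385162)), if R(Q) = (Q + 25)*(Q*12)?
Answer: 65127038862090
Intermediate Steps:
R(Q) = 12*Q*(25 + Q) (R(Q) = (25 + Q)*(12*Q) = 12*Q*(25 + Q))
2407233/(1/(R(1392) + 3385162)) = 2407233/(1/(12*1392*(25 + 1392) + 3385162)) = 2407233/(1/(12*1392*1417 + 3385162)) = 2407233/(1/(23669568 + 3385162)) = 2407233/(1/27054730) = 2407233*27054730 = 65127038862090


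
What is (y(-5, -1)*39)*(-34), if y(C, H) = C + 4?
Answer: 1326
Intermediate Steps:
y(C, H) = 4 + C
(y(-5, -1)*39)*(-34) = ((4 - 5)*39)*(-34) = -1*39*(-34) = -39*(-34) = 1326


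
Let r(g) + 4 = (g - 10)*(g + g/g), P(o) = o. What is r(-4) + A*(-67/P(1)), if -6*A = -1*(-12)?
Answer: 172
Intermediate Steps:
A = -2 (A = -(-1)*(-12)/6 = -⅙*12 = -2)
r(g) = -4 + (1 + g)*(-10 + g) (r(g) = -4 + (g - 10)*(g + g/g) = -4 + (-10 + g)*(g + 1) = -4 + (-10 + g)*(1 + g) = -4 + (1 + g)*(-10 + g))
r(-4) + A*(-67/P(1)) = (-14 + (-4)² - 9*(-4)) - (-134)/1 = (-14 + 16 + 36) - (-134) = 38 - 2*(-67) = 38 + 134 = 172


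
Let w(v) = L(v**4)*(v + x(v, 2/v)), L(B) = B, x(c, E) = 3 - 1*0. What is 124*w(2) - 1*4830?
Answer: 5090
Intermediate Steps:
x(c, E) = 3 (x(c, E) = 3 + 0 = 3)
w(v) = v**4*(3 + v) (w(v) = v**4*(v + 3) = v**4*(3 + v))
124*w(2) - 1*4830 = 124*(2**4*(3 + 2)) - 1*4830 = 124*(16*5) - 4830 = 124*80 - 4830 = 9920 - 4830 = 5090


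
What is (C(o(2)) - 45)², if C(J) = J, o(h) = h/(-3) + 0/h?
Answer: 18769/9 ≈ 2085.4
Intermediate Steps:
o(h) = -h/3 (o(h) = h*(-⅓) + 0 = -h/3 + 0 = -h/3)
(C(o(2)) - 45)² = (-⅓*2 - 45)² = (-⅔ - 45)² = (-137/3)² = 18769/9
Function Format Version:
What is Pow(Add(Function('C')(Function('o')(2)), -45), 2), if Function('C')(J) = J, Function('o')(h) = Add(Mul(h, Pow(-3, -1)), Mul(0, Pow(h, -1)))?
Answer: Rational(18769, 9) ≈ 2085.4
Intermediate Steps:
Function('o')(h) = Mul(Rational(-1, 3), h) (Function('o')(h) = Add(Mul(h, Rational(-1, 3)), 0) = Add(Mul(Rational(-1, 3), h), 0) = Mul(Rational(-1, 3), h))
Pow(Add(Function('C')(Function('o')(2)), -45), 2) = Pow(Add(Mul(Rational(-1, 3), 2), -45), 2) = Pow(Add(Rational(-2, 3), -45), 2) = Pow(Rational(-137, 3), 2) = Rational(18769, 9)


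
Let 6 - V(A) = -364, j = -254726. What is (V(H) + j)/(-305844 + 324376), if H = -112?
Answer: -63589/4633 ≈ -13.725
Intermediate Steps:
V(A) = 370 (V(A) = 6 - 1*(-364) = 6 + 364 = 370)
(V(H) + j)/(-305844 + 324376) = (370 - 254726)/(-305844 + 324376) = -254356/18532 = -254356*1/18532 = -63589/4633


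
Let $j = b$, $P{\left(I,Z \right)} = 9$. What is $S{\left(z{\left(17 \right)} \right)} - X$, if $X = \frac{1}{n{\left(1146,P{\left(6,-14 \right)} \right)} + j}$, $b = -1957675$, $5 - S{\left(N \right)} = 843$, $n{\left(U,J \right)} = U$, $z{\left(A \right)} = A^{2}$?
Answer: $- \frac{1639571301}{1956529} \approx -838.0$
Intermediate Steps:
$S{\left(N \right)} = -838$ ($S{\left(N \right)} = 5 - 843 = -838$)
$j = -1957675$
$X = - \frac{1}{1956529}$ ($X = \frac{1}{1146 - 1957675} = \frac{1}{-1956529} = - \frac{1}{1956529} \approx -5.1111 \cdot 10^{-7}$)
$S{\left(z{\left(17 \right)} \right)} - X = -838 - - \frac{1}{1956529} = -838 + \frac{1}{1956529} = - \frac{1639571301}{1956529}$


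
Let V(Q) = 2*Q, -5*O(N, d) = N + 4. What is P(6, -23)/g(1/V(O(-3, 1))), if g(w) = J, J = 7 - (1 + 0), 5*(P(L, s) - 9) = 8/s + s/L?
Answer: 5633/4140 ≈ 1.3606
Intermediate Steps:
O(N, d) = -⅘ - N/5 (O(N, d) = -(N + 4)/5 = -(4 + N)/5 = -⅘ - N/5)
P(L, s) = 9 + 8/(5*s) + s/(5*L) (P(L, s) = 9 + (8/s + s/L)/5 = 9 + (8/(5*s) + s/(5*L)) = 9 + 8/(5*s) + s/(5*L))
J = 6 (J = 7 - 1*1 = 7 - 1 = 6)
g(w) = 6
P(6, -23)/g(1/V(O(-3, 1))) = (9 + (8/5)/(-23) + (⅕)*(-23)/6)/6 = (9 + (8/5)*(-1/23) + (⅕)*(-23)*(⅙))*(⅙) = (9 - 8/115 - 23/30)*(⅙) = (5633/690)*(⅙) = 5633/4140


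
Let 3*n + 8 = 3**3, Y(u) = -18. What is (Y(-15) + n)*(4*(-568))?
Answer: 79520/3 ≈ 26507.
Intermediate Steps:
n = 19/3 (n = -8/3 + (1/3)*3**3 = -8/3 + (1/3)*27 = -8/3 + 9 = 19/3 ≈ 6.3333)
(Y(-15) + n)*(4*(-568)) = (-18 + 19/3)*(4*(-568)) = -35/3*(-2272) = 79520/3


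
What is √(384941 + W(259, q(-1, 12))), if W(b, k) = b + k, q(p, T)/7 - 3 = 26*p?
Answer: √385039 ≈ 620.51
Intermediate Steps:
q(p, T) = 21 + 182*p (q(p, T) = 21 + 7*(26*p) = 21 + 182*p)
√(384941 + W(259, q(-1, 12))) = √(384941 + (259 + (21 + 182*(-1)))) = √(384941 + (259 + (21 - 182))) = √(384941 + (259 - 161)) = √(384941 + 98) = √385039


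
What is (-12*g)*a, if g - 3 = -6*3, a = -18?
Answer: -3240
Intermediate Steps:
g = -15 (g = 3 - 6*3 = 3 - 18 = -15)
(-12*g)*a = -12*(-15)*(-18) = 180*(-18) = -3240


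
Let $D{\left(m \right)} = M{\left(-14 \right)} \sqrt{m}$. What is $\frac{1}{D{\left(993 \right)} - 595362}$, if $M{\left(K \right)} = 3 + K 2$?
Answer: $- \frac{198454}{118151763473} + \frac{25 \sqrt{993}}{354455290419} \approx -1.6774 \cdot 10^{-6}$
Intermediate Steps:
$M{\left(K \right)} = 3 + 2 K$
$D{\left(m \right)} = - 25 \sqrt{m}$ ($D{\left(m \right)} = \left(3 + 2 \left(-14\right)\right) \sqrt{m} = \left(3 - 28\right) \sqrt{m} = - 25 \sqrt{m}$)
$\frac{1}{D{\left(993 \right)} - 595362} = \frac{1}{- 25 \sqrt{993} - 595362} = \frac{1}{-595362 - 25 \sqrt{993}}$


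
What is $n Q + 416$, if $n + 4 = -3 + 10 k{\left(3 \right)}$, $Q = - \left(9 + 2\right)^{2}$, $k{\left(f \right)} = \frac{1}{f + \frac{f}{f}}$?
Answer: $\frac{1921}{2} \approx 960.5$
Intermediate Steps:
$k{\left(f \right)} = \frac{1}{1 + f}$ ($k{\left(f \right)} = \frac{1}{f + 1} = \frac{1}{1 + f}$)
$Q = -121$ ($Q = - 11^{2} = \left(-1\right) 121 = -121$)
$n = - \frac{9}{2}$ ($n = -4 - \left(3 - \frac{10}{1 + 3}\right) = -4 - \left(3 - \frac{10}{4}\right) = -4 + \left(-3 + 10 \cdot \frac{1}{4}\right) = -4 + \left(-3 + \frac{5}{2}\right) = -4 - \frac{1}{2} = - \frac{9}{2} \approx -4.5$)
$n Q + 416 = \left(- \frac{9}{2}\right) \left(-121\right) + 416 = \frac{1089}{2} + 416 = \frac{1921}{2}$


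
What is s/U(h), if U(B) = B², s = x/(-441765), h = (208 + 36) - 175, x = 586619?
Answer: -586619/2103243165 ≈ -0.00027891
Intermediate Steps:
h = 69 (h = 244 - 175 = 69)
s = -586619/441765 (s = 586619/(-441765) = 586619*(-1/441765) = -586619/441765 ≈ -1.3279)
s/U(h) = -586619/(441765*(69²)) = -586619/441765/4761 = -586619/441765*1/4761 = -586619/2103243165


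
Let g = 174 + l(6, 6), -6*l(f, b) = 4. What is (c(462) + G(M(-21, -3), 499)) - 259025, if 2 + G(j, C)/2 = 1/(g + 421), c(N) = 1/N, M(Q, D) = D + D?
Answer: -213374098079/823746 ≈ -2.5903e+5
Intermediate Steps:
M(Q, D) = 2*D
l(f, b) = -⅔ (l(f, b) = -⅙*4 = -⅔)
g = 520/3 (g = 174 - ⅔ = 520/3 ≈ 173.33)
G(j, C) = -7126/1783 (G(j, C) = -4 + 2/(520/3 + 421) = -4 + 2/(1783/3) = -4 + 2*(3/1783) = -4 + 6/1783 = -7126/1783)
(c(462) + G(M(-21, -3), 499)) - 259025 = (1/462 - 7126/1783) - 259025 = -3290429/823746 - 259025 = -213374098079/823746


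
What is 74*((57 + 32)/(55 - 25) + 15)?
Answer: 19943/15 ≈ 1329.5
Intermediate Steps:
74*((57 + 32)/(55 - 25) + 15) = 74*(89/30 + 15) = 74*(539/30) = 19943/15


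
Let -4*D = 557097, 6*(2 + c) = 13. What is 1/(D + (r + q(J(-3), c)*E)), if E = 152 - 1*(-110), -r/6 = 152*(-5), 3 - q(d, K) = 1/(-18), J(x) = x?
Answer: -36/4820893 ≈ -7.4675e-6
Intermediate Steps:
c = ⅙ (c = -2 + (⅙)*13 = -2 + 13/6 = ⅙ ≈ 0.16667)
q(d, K) = 55/18 (q(d, K) = 3 - 1/(-18) = 3 - 1*(-1/18) = 3 + 1/18 = 55/18)
r = 4560 (r = -912*(-5) = -6*(-760) = 4560)
D = -557097/4 (D = -¼*557097 = -557097/4 ≈ -1.3927e+5)
E = 262 (E = 152 + 110 = 262)
1/(D + (r + q(J(-3), c)*E)) = 1/(-557097/4 + (4560 + (55/18)*262)) = 1/(-557097/4 + (4560 + 7205/9)) = 1/(-557097/4 + 48245/9) = 1/(-4820893/36) = -36/4820893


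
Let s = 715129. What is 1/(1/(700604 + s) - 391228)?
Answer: -1415733/553874390123 ≈ -2.5561e-6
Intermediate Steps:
1/(1/(700604 + s) - 391228) = 1/(1/(700604 + 715129) - 391228) = 1/(1/1415733 - 391228) = 1/(-553874390123/1415733) = -1415733/553874390123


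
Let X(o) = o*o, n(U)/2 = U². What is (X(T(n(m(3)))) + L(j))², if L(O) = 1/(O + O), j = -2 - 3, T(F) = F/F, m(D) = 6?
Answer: 81/100 ≈ 0.81000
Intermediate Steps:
n(U) = 2*U²
T(F) = 1
j = -5
L(O) = 1/(2*O)
X(o) = o²
(X(T(n(m(3)))) + L(j))² = (1² + (½)/(-5))² = (1 + (½)*(-⅕))² = (1 - ⅒)² = (9/10)² = 81/100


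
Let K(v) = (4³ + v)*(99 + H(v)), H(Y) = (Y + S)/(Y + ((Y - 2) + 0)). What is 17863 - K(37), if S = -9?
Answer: 140845/18 ≈ 7824.7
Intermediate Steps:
H(Y) = (-9 + Y)/(-2 + 2*Y) (H(Y) = (Y - 9)/(Y + ((Y - 2) + 0)) = (-9 + Y)/(Y + ((-2 + Y) + 0)) = (-9 + Y)/(Y + (-2 + Y)) = (-9 + Y)/(-2 + 2*Y))
K(v) = (64 + v)*(99 + (-9 + v)/(2*(-1 + v))) (K(v) = (4³ + v)*(99 + (-9 + v)/(2*(-1 + v))) = (64 + v)*(99 + (-9 + v)/(2*(-1 + v))))
17863 - K(37) = 17863 - (-13248 + 199*37² + 12529*37)/(2*(-1 + 37)) = 17863 - (-13248 + 199*1369 + 463573)/(2*36) = 17863 - (-13248 + 272431 + 463573)/(2*36) = 17863 - 722756/(2*36) = 17863 - 1*180689/18 = 17863 - 180689/18 = 140845/18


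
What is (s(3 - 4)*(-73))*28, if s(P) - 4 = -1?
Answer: -6132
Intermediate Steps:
s(P) = 3 (s(P) = 4 - 1 = 3)
(s(3 - 4)*(-73))*28 = (3*(-73))*28 = -219*28 = -6132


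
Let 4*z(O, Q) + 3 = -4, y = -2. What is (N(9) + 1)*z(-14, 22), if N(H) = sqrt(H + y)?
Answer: -7/4 - 7*sqrt(7)/4 ≈ -6.3801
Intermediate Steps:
z(O, Q) = -7/4 (z(O, Q) = -3/4 + (1/4)*(-4) = -3/4 - 1 = -7/4)
N(H) = sqrt(-2 + H) (N(H) = sqrt(H - 2) = sqrt(-2 + H))
(N(9) + 1)*z(-14, 22) = (sqrt(-2 + 9) + 1)*(-7/4) = (sqrt(7) + 1)*(-7/4) = (1 + sqrt(7))*(-7/4) = -7/4 - 7*sqrt(7)/4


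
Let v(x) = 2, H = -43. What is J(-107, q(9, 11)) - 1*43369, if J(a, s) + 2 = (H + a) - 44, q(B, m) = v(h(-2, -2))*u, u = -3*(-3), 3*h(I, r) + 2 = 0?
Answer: -43565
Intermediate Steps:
h(I, r) = -⅔ (h(I, r) = -⅔ + (⅓)*0 = -⅔ + 0 = -⅔)
u = 9
q(B, m) = 18 (q(B, m) = 2*9 = 18)
J(a, s) = -89 + a (J(a, s) = -2 + ((-43 + a) - 44) = -2 + (-87 + a) = -89 + a)
J(-107, q(9, 11)) - 1*43369 = (-89 - 107) - 1*43369 = -196 - 43369 = -43565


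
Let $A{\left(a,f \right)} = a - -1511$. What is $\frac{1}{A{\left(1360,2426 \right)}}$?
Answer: $\frac{1}{2871} \approx 0.00034831$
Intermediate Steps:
$A{\left(a,f \right)} = 1511 + a$ ($A{\left(a,f \right)} = a + 1511 = 1511 + a$)
$\frac{1}{A{\left(1360,2426 \right)}} = \frac{1}{1511 + 1360} = \frac{1}{2871}$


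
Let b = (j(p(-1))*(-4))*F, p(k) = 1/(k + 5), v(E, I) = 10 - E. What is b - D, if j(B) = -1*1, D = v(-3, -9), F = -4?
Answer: -29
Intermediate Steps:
D = 13 (D = 10 - 1*(-3) = 10 + 3 = 13)
p(k) = 1/(5 + k)
j(B) = -1
b = -16 (b = -1*(-4)*(-4) = 4*(-4) = -16)
b - D = -16 - 1*13 = -16 - 13 = -29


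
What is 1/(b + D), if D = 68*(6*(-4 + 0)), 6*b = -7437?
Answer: -2/5743 ≈ -0.00034825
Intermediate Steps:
b = -2479/2 (b = (⅙)*(-7437) = -2479/2 ≈ -1239.5)
D = -1632 (D = 68*(6*(-4)) = 68*(-24) = -1632)
1/(b + D) = 1/(-2479/2 - 1632) = 1/(-5743/2) = -2/5743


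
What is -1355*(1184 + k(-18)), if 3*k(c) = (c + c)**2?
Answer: -2189680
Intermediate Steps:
k(c) = 4*c**2/3 (k(c) = (c + c)**2/3 = (2*c)**2/3 = (4*c**2)/3 = 4*c**2/3)
-1355*(1184 + k(-18)) = -1355*(1184 + (4/3)*(-18)**2) = -1355*(1184 + (4/3)*324) = -1355*(1184 + 432) = -1355*1616 = -2189680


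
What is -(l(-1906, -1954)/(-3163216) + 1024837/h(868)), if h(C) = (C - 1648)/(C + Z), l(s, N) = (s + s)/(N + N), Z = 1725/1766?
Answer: 607557092058686002379/532131204979920 ≈ 1.1417e+6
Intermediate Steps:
Z = 1725/1766 (Z = 1725*(1/1766) = 1725/1766 ≈ 0.97678)
l(s, N) = s/N (l(s, N) = (2*s)/((2*N)) = (2*s)*(1/(2*N)) = s/N)
h(C) = (-1648 + C)/(1725/1766 + C) (h(C) = (C - 1648)/(C + 1725/1766) = (-1648 + C)/(1725/1766 + C))
-(l(-1906, -1954)/(-3163216) + 1024837/h(868)) = -(-1906/(-1954)/(-3163216) + 1024837/((1766*(-1648 + 868)/(1725 + 1766*868)))) = -(-1906*(-1/1954)*(-1/3163216) + 1024837/((1766*(-780)/(1725 + 1532888)))) = -((953/977)*(-1/3163216) + 1024837/((1766*(-780)/1534613))) = -(-953/3090462032 + 1024837/((1766*(1/1534613)*(-780)))) = -(-953/3090462032 + 1024837/(-1377480/1534613)) = -(-953/3090462032 + 1024837*(-1534613/1377480)) = -(-953/3090462032 - 1572728183081/1377480) = -1*(-607557092058686002379/532131204979920) = 607557092058686002379/532131204979920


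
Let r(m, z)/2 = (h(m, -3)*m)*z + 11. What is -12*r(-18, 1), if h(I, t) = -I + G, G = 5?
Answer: 9672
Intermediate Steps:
h(I, t) = 5 - I (h(I, t) = -I + 5 = 5 - I)
r(m, z) = 22 + 2*m*z*(5 - m) (r(m, z) = 2*(((5 - m)*m)*z + 11) = 2*((m*(5 - m))*z + 11) = 2*(m*z*(5 - m) + 11) = 2*(11 + m*z*(5 - m)) = 22 + 2*m*z*(5 - m))
-12*r(-18, 1) = -12*(22 - 2*(-18)*1*(-5 - 18)) = -12*(22 - 2*(-18)*1*(-23)) = -12*(22 - 828) = -12*(-806) = 9672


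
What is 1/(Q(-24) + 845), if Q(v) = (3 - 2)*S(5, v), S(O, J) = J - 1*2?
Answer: 1/819 ≈ 0.0012210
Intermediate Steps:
S(O, J) = -2 + J (S(O, J) = J - 2 = -2 + J)
Q(v) = -2 + v (Q(v) = (3 - 2)*(-2 + v) = 1*(-2 + v) = -2 + v)
1/(Q(-24) + 845) = 1/((-2 - 24) + 845) = 1/(-26 + 845) = 1/819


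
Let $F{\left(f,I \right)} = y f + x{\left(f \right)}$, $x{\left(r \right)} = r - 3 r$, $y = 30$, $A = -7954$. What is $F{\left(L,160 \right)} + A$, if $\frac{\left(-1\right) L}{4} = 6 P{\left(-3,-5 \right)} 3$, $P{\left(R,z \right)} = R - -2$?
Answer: $-5938$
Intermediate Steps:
$P{\left(R,z \right)} = 2 + R$ ($P{\left(R,z \right)} = R + 2 = 2 + R$)
$x{\left(r \right)} = - 2 r$
$L = 72$ ($L = - 4 \cdot 6 \left(2 - 3\right) 3 = - 4 \cdot 6 \left(-1\right) 3 = - 4 \left(\left(-6\right) 3\right) = \left(-4\right) \left(-18\right) = 72$)
$F{\left(f,I \right)} = 28 f$ ($F{\left(f,I \right)} = 30 f - 2 f = 28 f$)
$F{\left(L,160 \right)} + A = 28 \cdot 72 - 7954 = 2016 - 7954 = -5938$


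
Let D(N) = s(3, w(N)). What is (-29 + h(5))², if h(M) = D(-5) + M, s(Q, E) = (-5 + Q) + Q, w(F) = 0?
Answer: 529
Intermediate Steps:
s(Q, E) = -5 + 2*Q
D(N) = 1 (D(N) = -5 + 2*3 = -5 + 6 = 1)
h(M) = 1 + M
(-29 + h(5))² = (-29 + (1 + 5))² = (-29 + 6)² = (-23)² = 529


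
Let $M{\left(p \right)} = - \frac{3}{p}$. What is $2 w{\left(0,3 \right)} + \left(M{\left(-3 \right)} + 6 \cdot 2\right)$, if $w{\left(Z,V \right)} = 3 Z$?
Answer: $13$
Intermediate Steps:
$2 w{\left(0,3 \right)} + \left(M{\left(-3 \right)} + 6 \cdot 2\right) = 2 \cdot 3 \cdot 0 + \left(- \frac{3}{-3} + 6 \cdot 2\right) = 2 \cdot 0 + \left(\left(-3\right) \left(- \frac{1}{3}\right) + 12\right) = 0 + \left(1 + 12\right) = 0 + 13 = 13$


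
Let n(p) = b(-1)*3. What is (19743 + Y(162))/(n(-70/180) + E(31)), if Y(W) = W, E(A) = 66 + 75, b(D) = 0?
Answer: 6635/47 ≈ 141.17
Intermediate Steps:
n(p) = 0 (n(p) = 0*3 = 0)
E(A) = 141
(19743 + Y(162))/(n(-70/180) + E(31)) = (19743 + 162)/(0 + 141) = 19905/141 = 19905*(1/141) = 6635/47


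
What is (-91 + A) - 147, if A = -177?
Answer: -415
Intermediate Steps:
(-91 + A) - 147 = (-91 - 177) - 147 = -268 - 147 = -415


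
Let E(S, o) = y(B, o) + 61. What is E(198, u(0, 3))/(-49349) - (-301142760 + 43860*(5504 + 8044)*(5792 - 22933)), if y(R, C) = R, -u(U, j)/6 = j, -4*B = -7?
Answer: 2010625370798146789/197396 ≈ 1.0186e+13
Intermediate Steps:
B = 7/4 (B = -¼*(-7) = 7/4 ≈ 1.7500)
u(U, j) = -6*j
E(S, o) = 251/4 (E(S, o) = 7/4 + 61 = 251/4)
E(198, u(0, 3))/(-49349) - (-301142760 + 43860*(5504 + 8044)*(5792 - 22933)) = (251/4)/(-49349) - (-301142760 + 43860*(5504 + 8044)*(5792 - 22933)) = (251/4)*(-1/49349) - 43860/(1/(-17141*13548 - 6866)) = -251/197396 - 43860/(1/(-232226268 - 6866)) = -251/197396 - 43860/(1/(-232233134)) = -251/197396 - 43860/(-1/232233134) = -251/197396 - 43860*(-232233134) = -251/197396 + 10185745257240 = 2010625370798146789/197396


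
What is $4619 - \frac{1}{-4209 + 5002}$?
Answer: $\frac{3662866}{793} \approx 4619.0$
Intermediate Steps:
$4619 - \frac{1}{-4209 + 5002} = 4619 - \frac{1}{793} = \frac{3662866}{793}$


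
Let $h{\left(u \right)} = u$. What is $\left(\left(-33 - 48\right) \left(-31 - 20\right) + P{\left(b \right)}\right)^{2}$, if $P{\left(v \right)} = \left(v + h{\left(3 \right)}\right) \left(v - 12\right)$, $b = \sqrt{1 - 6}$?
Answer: $16727695 - 73620 i \sqrt{5} \approx 1.6728 \cdot 10^{7} - 1.6462 \cdot 10^{5} i$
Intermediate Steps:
$b = i \sqrt{5}$ ($b = \sqrt{-5} = i \sqrt{5} \approx 2.2361 i$)
$P{\left(v \right)} = \left(-12 + v\right) \left(3 + v\right)$ ($P{\left(v \right)} = \left(v + 3\right) \left(v - 12\right) = \left(3 + v\right) \left(-12 + v\right) = \left(-12 + v\right) \left(3 + v\right)$)
$\left(\left(-33 - 48\right) \left(-31 - 20\right) + P{\left(b \right)}\right)^{2} = \left(\left(-33 - 48\right) \left(-31 - 20\right) - \left(36 + 5 + 9 i \sqrt{5}\right)\right)^{2} = \left(\left(-81\right) \left(-51\right) - \left(41 + 9 i \sqrt{5}\right)\right)^{2} = \left(4131 - \left(41 + 9 i \sqrt{5}\right)\right)^{2} = \left(4090 - 9 i \sqrt{5}\right)^{2}$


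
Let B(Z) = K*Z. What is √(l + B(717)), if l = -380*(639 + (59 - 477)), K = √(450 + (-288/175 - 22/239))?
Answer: √(-102875500 + 210*√7841588566)/35 ≈ 262.3*I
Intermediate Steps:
K = 2*√7841588566/8365 (K = √(450 + (-288*1/175 - 22*1/239)) = √(450 + (-288/175 - 22/239)) = √(450 - 72682/41825) = √(18748568/41825) = 2*√7841588566/8365 ≈ 21.172)
B(Z) = 2*Z*√7841588566/8365 (B(Z) = (2*√7841588566/8365)*Z = 2*Z*√7841588566/8365)
l = -83980 (l = -380*(639 - 418) = -380*221 = -83980)
√(l + B(717)) = √(-83980 + (2/8365)*717*√7841588566) = √(-83980 + 6*√7841588566/35)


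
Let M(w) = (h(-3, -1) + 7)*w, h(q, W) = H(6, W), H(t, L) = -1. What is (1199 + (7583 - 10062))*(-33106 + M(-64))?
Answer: 42867200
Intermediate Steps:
h(q, W) = -1
M(w) = 6*w (M(w) = (-1 + 7)*w = 6*w)
(1199 + (7583 - 10062))*(-33106 + M(-64)) = (1199 + (7583 - 10062))*(-33106 + 6*(-64)) = (1199 - 2479)*(-33106 - 384) = -1280*(-33490) = 42867200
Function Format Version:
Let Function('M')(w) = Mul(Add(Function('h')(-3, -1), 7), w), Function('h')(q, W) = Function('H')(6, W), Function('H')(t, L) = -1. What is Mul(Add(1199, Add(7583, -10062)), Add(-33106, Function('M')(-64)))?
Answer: 42867200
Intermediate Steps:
Function('h')(q, W) = -1
Function('M')(w) = Mul(6, w) (Function('M')(w) = Mul(Add(-1, 7), w) = Mul(6, w))
Mul(Add(1199, Add(7583, -10062)), Add(-33106, Function('M')(-64))) = Mul(Add(1199, Add(7583, -10062)), Add(-33106, Mul(6, -64))) = Mul(Add(1199, -2479), Add(-33106, -384)) = Mul(-1280, -33490) = 42867200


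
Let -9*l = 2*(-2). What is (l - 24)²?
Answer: 44944/81 ≈ 554.86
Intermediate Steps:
l = 4/9 (l = -2*(-2)/9 = -⅑*(-4) = 4/9 ≈ 0.44444)
(l - 24)² = (4/9 - 24)² = (-212/9)² = 44944/81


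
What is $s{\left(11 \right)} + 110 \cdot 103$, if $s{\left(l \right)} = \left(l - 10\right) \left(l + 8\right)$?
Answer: $11349$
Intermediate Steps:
$s{\left(l \right)} = \left(-10 + l\right) \left(8 + l\right)$
$s{\left(11 \right)} + 110 \cdot 103 = \left(-80 + 11^{2} - 22\right) + 110 \cdot 103 = \left(-80 + 121 - 22\right) + 11330 = 19 + 11330 = 11349$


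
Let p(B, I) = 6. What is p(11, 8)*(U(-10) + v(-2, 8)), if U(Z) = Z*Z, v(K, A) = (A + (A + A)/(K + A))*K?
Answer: 472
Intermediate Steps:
v(K, A) = K*(A + 2*A/(A + K)) (v(K, A) = (A + (2*A)/(A + K))*K = (A + 2*A/(A + K))*K = K*(A + 2*A/(A + K)))
U(Z) = Z**2
p(11, 8)*(U(-10) + v(-2, 8)) = 6*((-10)**2 + 8*(-2)*(2 + 8 - 2)/(8 - 2)) = 6*(100 + 8*(-2)*8/6) = 6*(100 + 8*(-2)*(1/6)*8) = 6*(100 - 64/3) = 6*(236/3) = 472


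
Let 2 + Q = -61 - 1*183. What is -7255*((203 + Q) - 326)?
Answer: 2677095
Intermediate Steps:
Q = -246 (Q = -2 + (-61 - 1*183) = -2 + (-61 - 183) = -2 - 244 = -246)
-7255*((203 + Q) - 326) = -7255*((203 - 246) - 326) = -7255*(-43 - 326) = -7255*(-369) = 2677095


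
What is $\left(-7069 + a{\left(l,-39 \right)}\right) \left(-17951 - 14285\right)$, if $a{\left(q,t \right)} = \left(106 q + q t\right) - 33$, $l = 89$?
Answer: $36716804$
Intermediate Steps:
$a{\left(q,t \right)} = -33 + 106 q + q t$
$\left(-7069 + a{\left(l,-39 \right)}\right) \left(-17951 - 14285\right) = \left(-7069 + \left(-33 + 106 \cdot 89 + 89 \left(-39\right)\right)\right) \left(-17951 - 14285\right) = \left(-7069 - -5930\right) \left(-32236\right) = \left(-7069 + 5930\right) \left(-32236\right) = \left(-1139\right) \left(-32236\right) = 36716804$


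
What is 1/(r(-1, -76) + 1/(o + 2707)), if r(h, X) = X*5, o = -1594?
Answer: -1113/422939 ≈ -0.0026316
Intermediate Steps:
r(h, X) = 5*X
1/(r(-1, -76) + 1/(o + 2707)) = 1/(5*(-76) + 1/(-1594 + 2707)) = 1/(-380 + 1/1113) = 1/(-422939/1113) = -1113/422939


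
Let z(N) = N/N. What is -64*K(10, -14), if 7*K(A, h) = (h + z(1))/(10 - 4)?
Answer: 416/21 ≈ 19.810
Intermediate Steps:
z(N) = 1
K(A, h) = 1/42 + h/42 (K(A, h) = ((h + 1)/(10 - 4))/7 = ((1 + h)/6)/7 = ((1 + h)*(⅙))/7 = (⅙ + h/6)/7 = 1/42 + h/42)
-64*K(10, -14) = -64*(1/42 + (1/42)*(-14)) = -64*(1/42 - ⅓) = -64*(-13/42) = 416/21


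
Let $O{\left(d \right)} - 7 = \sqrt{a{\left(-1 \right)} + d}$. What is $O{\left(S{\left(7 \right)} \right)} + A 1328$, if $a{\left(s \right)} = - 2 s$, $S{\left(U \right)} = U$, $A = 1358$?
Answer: $1803434$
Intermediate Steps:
$O{\left(d \right)} = 7 + \sqrt{2 + d}$ ($O{\left(d \right)} = 7 + \sqrt{\left(-2\right) \left(-1\right) + d} = 7 + \sqrt{2 + d}$)
$O{\left(S{\left(7 \right)} \right)} + A 1328 = \left(7 + \sqrt{2 + 7}\right) + 1358 \cdot 1328 = \left(7 + \sqrt{9}\right) + 1803424 = \left(7 + 3\right) + 1803424 = 10 + 1803424 = 1803434$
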